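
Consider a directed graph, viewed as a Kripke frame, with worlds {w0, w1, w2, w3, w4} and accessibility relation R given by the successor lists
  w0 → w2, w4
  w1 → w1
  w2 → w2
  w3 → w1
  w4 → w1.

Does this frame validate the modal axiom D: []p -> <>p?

Yes

By correspondence theory, D is valid on a frame iff R is serial.
Serial: yes — every world has a successor (e.g. w0 R w2).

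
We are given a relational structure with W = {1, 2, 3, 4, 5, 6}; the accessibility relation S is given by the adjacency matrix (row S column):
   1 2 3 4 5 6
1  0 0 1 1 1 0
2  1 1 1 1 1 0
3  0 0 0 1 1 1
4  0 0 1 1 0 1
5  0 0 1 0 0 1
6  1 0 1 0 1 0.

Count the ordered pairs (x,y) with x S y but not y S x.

Enumerating: (1,3), (1,4), (1,5), (2,1), (2,3), (2,4), (2,5), (4,6), (6,1).

9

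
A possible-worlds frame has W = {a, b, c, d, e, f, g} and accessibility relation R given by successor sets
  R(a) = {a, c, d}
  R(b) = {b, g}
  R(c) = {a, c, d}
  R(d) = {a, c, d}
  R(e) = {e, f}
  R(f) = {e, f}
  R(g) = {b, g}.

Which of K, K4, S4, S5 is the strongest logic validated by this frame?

S5

Transitive (axiom 4): yes — every two-step R-path is closed by a direct edge.
Reflexive (axiom T): yes — every world is R-related to itself.
Euclidean (axiom 5): yes — any two successors of a common world are R-related.
So F validates K, K4, S4, S5. The strongest is S5.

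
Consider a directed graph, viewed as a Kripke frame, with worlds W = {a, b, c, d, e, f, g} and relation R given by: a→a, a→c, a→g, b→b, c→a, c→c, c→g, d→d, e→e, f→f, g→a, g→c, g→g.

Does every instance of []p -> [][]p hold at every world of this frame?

Axiom 4 corresponds to the accessibility relation being transitive.
Transitive: yes — every two-step R-path is closed by a direct edge.

Yes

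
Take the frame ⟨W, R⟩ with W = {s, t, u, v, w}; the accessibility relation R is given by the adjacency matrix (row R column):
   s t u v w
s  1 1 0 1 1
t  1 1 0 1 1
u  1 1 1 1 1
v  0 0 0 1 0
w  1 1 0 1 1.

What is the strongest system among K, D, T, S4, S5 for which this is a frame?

S4

Serial (axiom D): yes — every world has a successor (e.g. s R s).
Reflexive (axiom T): yes — every world is R-related to itself.
Transitive (axiom 4): yes — every two-step R-path is closed by a direct edge.
Euclidean (axiom 5): no — s R v and s R t, but not v R t.
So F validates K, D, T, S4; S5 would additionally require R to be Euclidean. The strongest is S4.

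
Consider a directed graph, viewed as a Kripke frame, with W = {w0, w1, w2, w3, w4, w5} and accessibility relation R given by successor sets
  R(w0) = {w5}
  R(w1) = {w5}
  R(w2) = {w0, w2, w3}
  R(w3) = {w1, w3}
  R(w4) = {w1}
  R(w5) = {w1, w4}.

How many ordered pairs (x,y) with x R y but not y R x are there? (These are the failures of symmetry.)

6

Enumerating: (w0,w5), (w2,w0), (w2,w3), (w3,w1), (w4,w1), (w5,w4).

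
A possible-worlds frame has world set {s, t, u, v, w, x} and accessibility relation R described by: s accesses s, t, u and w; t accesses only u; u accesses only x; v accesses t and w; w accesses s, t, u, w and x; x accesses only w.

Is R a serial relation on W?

Yes

Serial: yes — every world has a successor (e.g. s R s).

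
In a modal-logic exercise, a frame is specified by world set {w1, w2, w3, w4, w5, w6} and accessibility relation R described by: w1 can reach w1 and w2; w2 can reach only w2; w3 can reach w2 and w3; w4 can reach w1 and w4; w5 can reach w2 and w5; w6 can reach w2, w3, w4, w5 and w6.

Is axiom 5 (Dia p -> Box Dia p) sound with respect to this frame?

No

The schema 5 characterises exactly the Euclidean frames.
Euclidean: no — w6 R w2 and w6 R w3, but not w2 R w3.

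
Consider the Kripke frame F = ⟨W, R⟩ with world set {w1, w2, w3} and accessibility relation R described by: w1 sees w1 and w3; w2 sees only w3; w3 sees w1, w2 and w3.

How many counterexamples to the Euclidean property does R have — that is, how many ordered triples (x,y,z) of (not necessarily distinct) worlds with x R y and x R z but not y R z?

Enumerating: (w3,w1,w2), (w3,w2,w1), (w3,w2,w2).

3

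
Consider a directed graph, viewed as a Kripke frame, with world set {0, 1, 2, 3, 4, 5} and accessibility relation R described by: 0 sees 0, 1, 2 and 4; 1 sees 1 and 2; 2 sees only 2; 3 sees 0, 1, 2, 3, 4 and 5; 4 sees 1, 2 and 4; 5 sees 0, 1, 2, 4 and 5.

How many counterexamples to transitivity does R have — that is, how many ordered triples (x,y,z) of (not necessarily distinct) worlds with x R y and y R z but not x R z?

0

R is transitive; there are no such tuples.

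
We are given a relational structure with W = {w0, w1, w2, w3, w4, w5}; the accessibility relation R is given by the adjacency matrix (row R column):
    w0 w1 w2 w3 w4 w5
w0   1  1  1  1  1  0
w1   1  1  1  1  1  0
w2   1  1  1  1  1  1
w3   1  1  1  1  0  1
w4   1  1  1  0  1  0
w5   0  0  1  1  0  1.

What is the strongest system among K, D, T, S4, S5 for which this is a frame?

T

Serial (axiom D): yes — every world has a successor (e.g. w0 R w0).
Reflexive (axiom T): yes — every world is R-related to itself.
Transitive (axiom 4): no — w0 R w2 and w2 R w5, but not w0 R w5.
Euclidean (axiom 5): no — w0 R w3 and w0 R w4, but not w3 R w4.
So F validates K, D, T; S4 would additionally require R to be transitive. The strongest is T.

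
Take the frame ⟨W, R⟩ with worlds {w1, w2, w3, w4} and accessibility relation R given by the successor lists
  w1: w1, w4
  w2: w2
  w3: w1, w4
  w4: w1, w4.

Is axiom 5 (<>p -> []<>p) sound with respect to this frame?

Yes

By correspondence theory, 5 is valid on a frame iff R is Euclidean.
Euclidean: yes — any two successors of a common world are R-related.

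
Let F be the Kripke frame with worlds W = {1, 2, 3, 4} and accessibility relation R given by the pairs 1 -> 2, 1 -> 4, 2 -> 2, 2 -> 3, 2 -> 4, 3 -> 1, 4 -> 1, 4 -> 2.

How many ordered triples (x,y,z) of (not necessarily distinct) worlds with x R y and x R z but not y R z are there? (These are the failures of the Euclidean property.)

Enumerating: (1,4,4), (2,3,2), (2,3,3), (2,3,4), (2,4,3), (2,4,4), (3,1,1), (4,1,1), (4,2,1).

9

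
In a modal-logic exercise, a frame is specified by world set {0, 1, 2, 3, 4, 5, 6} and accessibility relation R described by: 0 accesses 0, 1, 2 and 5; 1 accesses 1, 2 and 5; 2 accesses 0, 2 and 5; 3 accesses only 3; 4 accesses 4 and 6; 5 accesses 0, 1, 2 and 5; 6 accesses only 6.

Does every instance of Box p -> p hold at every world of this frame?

The schema T characterises exactly the reflexive frames.
Reflexive: yes — every world is R-related to itself.

Yes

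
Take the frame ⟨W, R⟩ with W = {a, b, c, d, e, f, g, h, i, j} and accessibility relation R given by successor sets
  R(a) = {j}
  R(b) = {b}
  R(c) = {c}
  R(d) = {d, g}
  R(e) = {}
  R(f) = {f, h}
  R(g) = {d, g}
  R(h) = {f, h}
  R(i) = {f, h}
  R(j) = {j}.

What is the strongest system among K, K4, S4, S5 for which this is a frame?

Transitive (axiom 4): yes — every two-step R-path is closed by a direct edge.
Reflexive (axiom T): no — a is not related to itself.
Euclidean (axiom 5): yes — any two successors of a common world are R-related.
So F validates K, K4; S4 would additionally require R to be reflexive. The strongest is K4.

K4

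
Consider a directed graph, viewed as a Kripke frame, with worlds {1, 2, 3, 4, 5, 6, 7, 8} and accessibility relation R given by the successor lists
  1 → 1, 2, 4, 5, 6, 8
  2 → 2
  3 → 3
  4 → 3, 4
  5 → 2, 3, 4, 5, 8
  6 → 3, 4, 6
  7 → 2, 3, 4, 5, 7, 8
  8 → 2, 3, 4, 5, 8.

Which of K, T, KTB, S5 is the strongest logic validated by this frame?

Reflexive (axiom T): yes — every world is R-related to itself.
Symmetric (axiom B): no — 1 R 2 but not 2 R 1.
Euclidean (axiom 5): no — 1 R 2 and 1 R 4, but not 2 R 4.
So F validates K, T; KTB would additionally require R to be symmetric. The strongest is T.

T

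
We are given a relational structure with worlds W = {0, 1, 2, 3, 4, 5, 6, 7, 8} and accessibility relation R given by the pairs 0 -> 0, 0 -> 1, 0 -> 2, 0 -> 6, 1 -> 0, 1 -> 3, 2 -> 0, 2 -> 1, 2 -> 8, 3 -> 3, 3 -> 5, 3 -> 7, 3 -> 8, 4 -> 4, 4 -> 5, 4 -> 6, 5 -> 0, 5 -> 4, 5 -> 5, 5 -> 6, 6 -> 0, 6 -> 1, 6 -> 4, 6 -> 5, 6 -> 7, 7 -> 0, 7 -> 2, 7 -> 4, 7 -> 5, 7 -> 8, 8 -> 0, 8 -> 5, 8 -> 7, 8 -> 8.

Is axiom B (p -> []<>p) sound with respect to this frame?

The schema B characterises exactly the symmetric frames.
Symmetric: no — 1 R 3 but not 3 R 1.

No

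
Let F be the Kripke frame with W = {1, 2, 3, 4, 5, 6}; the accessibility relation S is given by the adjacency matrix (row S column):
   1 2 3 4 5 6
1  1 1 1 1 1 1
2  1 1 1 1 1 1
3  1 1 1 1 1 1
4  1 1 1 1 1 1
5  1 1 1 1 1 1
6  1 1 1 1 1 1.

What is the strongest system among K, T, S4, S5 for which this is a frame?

S5

Reflexive (axiom T): yes — every world is S-related to itself.
Transitive (axiom 4): yes — every two-step S-path is closed by a direct edge.
Euclidean (axiom 5): yes — any two successors of a common world are S-related.
So F validates K, T, S4, S5. The strongest is S5.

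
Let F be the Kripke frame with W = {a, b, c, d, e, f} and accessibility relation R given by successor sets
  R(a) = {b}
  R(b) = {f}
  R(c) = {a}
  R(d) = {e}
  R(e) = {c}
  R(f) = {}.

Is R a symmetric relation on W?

Symmetric: no — a R b but not b R a.

No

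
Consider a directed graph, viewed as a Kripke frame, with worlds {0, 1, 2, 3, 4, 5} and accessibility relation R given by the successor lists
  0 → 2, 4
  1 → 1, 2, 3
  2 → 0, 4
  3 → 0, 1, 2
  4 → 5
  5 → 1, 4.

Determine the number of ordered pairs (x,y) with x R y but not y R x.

6

Enumerating: (0,4), (1,2), (2,4), (3,0), (3,2), (5,1).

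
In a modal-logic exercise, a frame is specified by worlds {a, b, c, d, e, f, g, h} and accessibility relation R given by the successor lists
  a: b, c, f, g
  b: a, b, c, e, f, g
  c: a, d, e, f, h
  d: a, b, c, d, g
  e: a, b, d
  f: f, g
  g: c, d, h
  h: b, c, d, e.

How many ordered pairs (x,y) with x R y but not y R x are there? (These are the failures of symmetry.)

17

Enumerating: (a,f), (a,g), (b,c), (b,f), (b,g), (c,e), (c,f), (d,a), (d,b), (e,a), (e,d), (f,g), (g,c), (g,h), (h,b), (h,d), (h,e).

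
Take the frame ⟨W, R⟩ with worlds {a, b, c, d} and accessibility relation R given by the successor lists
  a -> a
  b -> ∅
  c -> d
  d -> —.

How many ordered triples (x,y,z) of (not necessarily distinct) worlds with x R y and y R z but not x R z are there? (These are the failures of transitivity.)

R is transitive; there are no such tuples.

0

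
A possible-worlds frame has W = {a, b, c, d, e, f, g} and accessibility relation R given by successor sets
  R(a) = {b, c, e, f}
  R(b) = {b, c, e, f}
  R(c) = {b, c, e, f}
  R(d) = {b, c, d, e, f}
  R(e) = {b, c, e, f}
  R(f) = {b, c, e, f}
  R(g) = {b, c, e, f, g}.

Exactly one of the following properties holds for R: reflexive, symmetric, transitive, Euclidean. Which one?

transitive

Reflexive: no — a is not related to itself.
Symmetric: no — a R b but not b R a.
Transitive: yes — every two-step R-path is closed by a direct edge.
Euclidean: no — d R b and d R d, but not b R d.
Only transitive holds.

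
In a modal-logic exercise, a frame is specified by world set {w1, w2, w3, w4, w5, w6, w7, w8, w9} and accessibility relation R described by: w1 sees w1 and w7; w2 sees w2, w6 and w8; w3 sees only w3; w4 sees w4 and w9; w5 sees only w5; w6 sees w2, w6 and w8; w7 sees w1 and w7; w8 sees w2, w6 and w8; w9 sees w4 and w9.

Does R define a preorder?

Yes

Reflexive: yes — every world is R-related to itself.
Transitive: yes — every two-step R-path is closed by a direct edge.
So R is a preorder.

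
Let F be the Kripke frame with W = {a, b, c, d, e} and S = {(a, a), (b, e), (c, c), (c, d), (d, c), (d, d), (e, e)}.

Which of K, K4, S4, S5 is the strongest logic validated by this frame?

Transitive (axiom 4): yes — every two-step S-path is closed by a direct edge.
Reflexive (axiom T): no — b is not related to itself.
Euclidean (axiom 5): yes — any two successors of a common world are S-related.
So F validates K, K4; S4 would additionally require S to be reflexive. The strongest is K4.

K4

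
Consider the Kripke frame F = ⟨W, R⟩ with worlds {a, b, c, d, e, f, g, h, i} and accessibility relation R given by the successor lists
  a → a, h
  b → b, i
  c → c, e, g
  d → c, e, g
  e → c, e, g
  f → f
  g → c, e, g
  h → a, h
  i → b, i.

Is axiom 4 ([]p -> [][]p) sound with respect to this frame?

Yes

Axiom 4 corresponds to the accessibility relation being transitive.
Transitive: yes — every two-step R-path is closed by a direct edge.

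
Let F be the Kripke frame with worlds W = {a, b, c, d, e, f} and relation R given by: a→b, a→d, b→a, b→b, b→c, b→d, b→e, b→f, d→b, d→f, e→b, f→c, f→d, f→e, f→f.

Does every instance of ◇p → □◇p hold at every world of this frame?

By correspondence theory, 5 is valid on a frame iff R is Euclidean.
Euclidean: no — b R a and b R c, but not a R c.

No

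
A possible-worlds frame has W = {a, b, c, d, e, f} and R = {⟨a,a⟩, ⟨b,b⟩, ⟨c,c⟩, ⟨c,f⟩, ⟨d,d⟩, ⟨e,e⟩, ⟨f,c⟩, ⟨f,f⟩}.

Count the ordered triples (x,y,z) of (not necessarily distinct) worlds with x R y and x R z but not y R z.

R is Euclidean; there are no such tuples.

0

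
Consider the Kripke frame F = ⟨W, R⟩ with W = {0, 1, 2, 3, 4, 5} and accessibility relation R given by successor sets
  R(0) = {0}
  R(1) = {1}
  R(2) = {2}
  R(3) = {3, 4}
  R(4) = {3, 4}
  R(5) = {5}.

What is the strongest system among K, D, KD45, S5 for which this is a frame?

Serial (axiom D): yes — every world has a successor (e.g. 0 R 0).
Euclidean (axiom 5): yes — any two successors of a common world are R-related.
Transitive (axiom 4): yes — every two-step R-path is closed by a direct edge.
Reflexive (axiom T): yes — every world is R-related to itself.
So F validates K, D, KD45, S5. The strongest is S5.

S5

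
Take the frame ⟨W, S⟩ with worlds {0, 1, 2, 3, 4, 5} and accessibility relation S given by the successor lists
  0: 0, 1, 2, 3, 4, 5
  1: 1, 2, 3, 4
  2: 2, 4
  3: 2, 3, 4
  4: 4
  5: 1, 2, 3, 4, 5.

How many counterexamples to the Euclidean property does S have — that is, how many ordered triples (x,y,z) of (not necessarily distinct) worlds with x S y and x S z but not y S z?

35

Enumerating: (0,1,0), (0,1,5), (0,2,0), (0,2,1), (0,2,3), (0,2,5), (0,3,0), (0,3,1), (0,3,5), (0,4,0), (0,4,1), (0,4,2), … and 23 more.
Total: 35.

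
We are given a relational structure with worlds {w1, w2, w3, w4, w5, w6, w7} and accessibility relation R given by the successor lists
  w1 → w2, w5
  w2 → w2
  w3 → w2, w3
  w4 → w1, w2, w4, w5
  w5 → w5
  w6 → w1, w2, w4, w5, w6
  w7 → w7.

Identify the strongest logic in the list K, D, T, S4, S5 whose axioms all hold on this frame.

Serial (axiom D): yes — every world has a successor (e.g. w1 R w2).
Reflexive (axiom T): no — w1 is not related to itself.
Transitive (axiom 4): yes — every two-step R-path is closed by a direct edge.
Euclidean (axiom 5): no — w1 R w2 and w1 R w5, but not w2 R w5.
So F validates K, D; T would additionally require R to be reflexive. The strongest is D.

D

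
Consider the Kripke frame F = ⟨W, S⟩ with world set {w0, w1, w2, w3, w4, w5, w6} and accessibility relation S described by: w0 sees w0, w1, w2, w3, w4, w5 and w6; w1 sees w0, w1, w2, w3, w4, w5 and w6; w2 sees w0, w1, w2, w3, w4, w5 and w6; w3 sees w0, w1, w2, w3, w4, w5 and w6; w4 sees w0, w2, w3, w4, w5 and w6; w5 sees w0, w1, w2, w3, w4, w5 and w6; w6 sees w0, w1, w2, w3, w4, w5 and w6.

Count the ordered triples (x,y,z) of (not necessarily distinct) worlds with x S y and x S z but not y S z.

Enumerating: (w0,w4,w1), (w1,w4,w1), (w2,w4,w1), (w3,w4,w1), (w5,w4,w1), (w6,w4,w1).

6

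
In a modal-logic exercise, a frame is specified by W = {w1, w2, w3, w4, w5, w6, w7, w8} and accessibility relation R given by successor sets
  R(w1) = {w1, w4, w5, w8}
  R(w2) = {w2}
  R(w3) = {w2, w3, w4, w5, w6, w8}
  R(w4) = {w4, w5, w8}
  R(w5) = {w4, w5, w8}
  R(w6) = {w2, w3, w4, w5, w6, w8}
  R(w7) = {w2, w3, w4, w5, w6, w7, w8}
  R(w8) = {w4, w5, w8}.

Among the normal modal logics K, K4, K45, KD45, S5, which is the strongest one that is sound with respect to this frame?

Transitive (axiom 4): yes — every two-step R-path is closed by a direct edge.
Euclidean (axiom 5): no — w3 R w2 and w3 R w4, but not w2 R w4.
Serial (axiom D): yes — every world has a successor (e.g. w1 R w1).
Reflexive (axiom T): yes — every world is R-related to itself.
So F validates K, K4; K45 would additionally require R to be Euclidean. The strongest is K4.

K4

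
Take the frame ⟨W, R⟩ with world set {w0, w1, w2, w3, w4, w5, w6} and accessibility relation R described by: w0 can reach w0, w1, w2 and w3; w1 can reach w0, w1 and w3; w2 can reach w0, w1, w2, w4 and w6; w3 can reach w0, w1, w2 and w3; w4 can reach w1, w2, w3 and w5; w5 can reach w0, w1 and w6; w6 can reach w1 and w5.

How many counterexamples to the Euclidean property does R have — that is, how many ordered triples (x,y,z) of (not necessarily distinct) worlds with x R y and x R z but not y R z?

30

Enumerating: (w0,w1,w2), (w0,w2,w3), (w2,w0,w4), (w2,w0,w6), (w2,w1,w2), (w2,w1,w4), (w2,w1,w6), (w2,w4,w0), (w2,w4,w4), (w2,w4,w6), (w2,w6,w0), (w2,w6,w2), … and 18 more.
Total: 30.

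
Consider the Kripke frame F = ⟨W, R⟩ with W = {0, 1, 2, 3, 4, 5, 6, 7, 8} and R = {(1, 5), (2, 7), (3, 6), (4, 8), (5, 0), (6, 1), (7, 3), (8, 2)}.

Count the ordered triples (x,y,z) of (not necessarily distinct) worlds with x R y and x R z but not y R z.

Enumerating: (1,5,5), (2,7,7), (3,6,6), (4,8,8), (5,0,0), (6,1,1), (7,3,3), (8,2,2).

8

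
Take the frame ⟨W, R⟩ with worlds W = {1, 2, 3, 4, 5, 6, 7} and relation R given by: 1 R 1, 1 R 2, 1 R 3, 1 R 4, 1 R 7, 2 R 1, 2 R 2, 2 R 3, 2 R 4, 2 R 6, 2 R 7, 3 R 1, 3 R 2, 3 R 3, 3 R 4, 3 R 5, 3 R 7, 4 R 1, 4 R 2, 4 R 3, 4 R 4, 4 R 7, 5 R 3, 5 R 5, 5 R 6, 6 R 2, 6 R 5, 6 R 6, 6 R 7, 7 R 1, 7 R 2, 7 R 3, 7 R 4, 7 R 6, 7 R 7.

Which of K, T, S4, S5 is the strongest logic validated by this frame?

Reflexive (axiom T): yes — every world is R-related to itself.
Transitive (axiom 4): no — 1 R 2 and 2 R 6, but not 1 R 6.
Euclidean (axiom 5): no — 2 R 1 and 2 R 6, but not 1 R 6.
So F validates K, T; S4 would additionally require R to be transitive. The strongest is T.

T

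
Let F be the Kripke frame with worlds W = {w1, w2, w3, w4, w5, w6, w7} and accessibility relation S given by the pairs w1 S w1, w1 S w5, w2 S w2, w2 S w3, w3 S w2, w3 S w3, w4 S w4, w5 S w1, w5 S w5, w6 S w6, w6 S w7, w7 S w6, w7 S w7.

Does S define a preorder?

Yes

Reflexive: yes — every world is S-related to itself.
Transitive: yes — every two-step S-path is closed by a direct edge.
So S is a preorder.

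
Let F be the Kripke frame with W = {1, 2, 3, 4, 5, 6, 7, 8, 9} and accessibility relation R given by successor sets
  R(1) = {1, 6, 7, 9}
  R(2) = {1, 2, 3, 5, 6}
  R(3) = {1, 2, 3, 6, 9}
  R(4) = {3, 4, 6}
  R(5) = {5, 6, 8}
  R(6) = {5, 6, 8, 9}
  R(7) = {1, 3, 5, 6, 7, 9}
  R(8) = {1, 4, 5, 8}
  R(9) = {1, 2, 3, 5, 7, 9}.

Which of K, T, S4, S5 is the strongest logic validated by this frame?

Reflexive (axiom T): yes — every world is R-related to itself.
Transitive (axiom 4): no — 1 R 6 and 6 R 5, but not 1 R 5.
Euclidean (axiom 5): no — 1 R 6 and 1 R 7, but not 6 R 7.
So F validates K, T; S4 would additionally require R to be transitive. The strongest is T.

T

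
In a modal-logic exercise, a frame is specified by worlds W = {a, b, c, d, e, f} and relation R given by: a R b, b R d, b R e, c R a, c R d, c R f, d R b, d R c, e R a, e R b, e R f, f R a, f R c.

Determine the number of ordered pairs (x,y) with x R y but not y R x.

Enumerating: (a,b), (c,a), (e,a), (e,f), (f,a).

5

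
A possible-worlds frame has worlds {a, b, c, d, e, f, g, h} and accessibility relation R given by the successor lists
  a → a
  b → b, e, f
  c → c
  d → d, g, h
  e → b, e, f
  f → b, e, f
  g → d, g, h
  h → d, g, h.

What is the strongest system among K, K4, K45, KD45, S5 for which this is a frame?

Transitive (axiom 4): yes — every two-step R-path is closed by a direct edge.
Euclidean (axiom 5): yes — any two successors of a common world are R-related.
Serial (axiom D): yes — every world has a successor (e.g. a R a).
Reflexive (axiom T): yes — every world is R-related to itself.
So F validates K, K4, K45, KD45, S5. The strongest is S5.

S5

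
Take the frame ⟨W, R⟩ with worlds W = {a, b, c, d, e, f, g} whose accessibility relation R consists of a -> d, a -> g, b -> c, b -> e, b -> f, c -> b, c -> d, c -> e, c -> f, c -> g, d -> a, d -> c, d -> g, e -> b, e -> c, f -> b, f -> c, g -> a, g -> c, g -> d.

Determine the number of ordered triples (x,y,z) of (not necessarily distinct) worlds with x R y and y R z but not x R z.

Enumerating: (a,d,a), (a,d,c), (a,g,a), (a,g,c), (b,c,b), (b,c,d), (b,c,g), (b,e,b), (b,f,b), (c,b,c), (c,d,a), (c,d,c), … and 28 more.
Total: 40.

40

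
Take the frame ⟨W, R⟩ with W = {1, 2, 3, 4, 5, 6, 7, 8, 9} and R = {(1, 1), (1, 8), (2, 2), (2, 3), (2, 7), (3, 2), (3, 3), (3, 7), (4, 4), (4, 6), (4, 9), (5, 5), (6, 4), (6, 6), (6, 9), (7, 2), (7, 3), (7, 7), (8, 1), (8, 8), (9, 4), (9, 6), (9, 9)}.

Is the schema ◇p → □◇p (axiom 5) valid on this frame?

Axiom 5 corresponds to the accessibility relation being Euclidean.
Euclidean: yes — any two successors of a common world are R-related.

Yes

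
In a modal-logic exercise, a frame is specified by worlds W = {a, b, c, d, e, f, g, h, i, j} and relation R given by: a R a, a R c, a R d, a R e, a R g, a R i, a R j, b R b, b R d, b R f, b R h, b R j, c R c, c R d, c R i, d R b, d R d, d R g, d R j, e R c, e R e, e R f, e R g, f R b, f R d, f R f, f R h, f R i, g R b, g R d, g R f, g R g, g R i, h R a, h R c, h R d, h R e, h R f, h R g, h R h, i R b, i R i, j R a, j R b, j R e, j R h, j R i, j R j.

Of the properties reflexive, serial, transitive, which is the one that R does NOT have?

Reflexive: yes — every world is R-related to itself.
Serial: yes — every world has a successor (e.g. a R a).
Transitive: no — a R d and d R b, but not a R b.
Only transitive fails.

transitive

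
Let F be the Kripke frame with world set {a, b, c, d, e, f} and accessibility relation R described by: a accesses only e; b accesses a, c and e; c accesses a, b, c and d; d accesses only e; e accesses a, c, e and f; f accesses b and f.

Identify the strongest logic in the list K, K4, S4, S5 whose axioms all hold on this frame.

K

Transitive (axiom 4): no — a R e and e R c, but not a R c.
Reflexive (axiom T): no — a is not related to itself.
Euclidean (axiom 5): no — b R a and b R c, but not a R c.
So F validates K; K4 would additionally require R to be transitive. The strongest is K.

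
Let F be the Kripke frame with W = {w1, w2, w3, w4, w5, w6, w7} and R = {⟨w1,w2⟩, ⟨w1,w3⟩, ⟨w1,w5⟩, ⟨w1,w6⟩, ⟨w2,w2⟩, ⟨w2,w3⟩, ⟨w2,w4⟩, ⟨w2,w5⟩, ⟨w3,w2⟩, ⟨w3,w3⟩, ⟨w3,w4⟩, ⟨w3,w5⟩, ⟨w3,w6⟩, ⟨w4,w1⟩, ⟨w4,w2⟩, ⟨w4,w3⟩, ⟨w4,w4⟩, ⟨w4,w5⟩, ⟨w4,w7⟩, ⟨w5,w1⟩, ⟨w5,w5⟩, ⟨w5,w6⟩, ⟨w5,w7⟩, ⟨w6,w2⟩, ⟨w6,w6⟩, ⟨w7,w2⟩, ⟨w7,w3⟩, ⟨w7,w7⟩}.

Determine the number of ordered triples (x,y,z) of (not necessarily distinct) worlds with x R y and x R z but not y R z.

40

Enumerating: (w1,w2,w6), (w1,w5,w2), (w1,w5,w3), (w1,w6,w3), (w1,w6,w5), (w2,w5,w2), (w2,w5,w3), (w2,w5,w4), (w3,w2,w6), (w3,w4,w6), (w3,w5,w2), (w3,w5,w3), … and 28 more.
Total: 40.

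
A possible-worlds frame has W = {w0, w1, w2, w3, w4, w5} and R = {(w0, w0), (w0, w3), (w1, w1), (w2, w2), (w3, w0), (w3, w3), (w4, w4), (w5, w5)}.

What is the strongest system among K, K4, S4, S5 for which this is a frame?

Transitive (axiom 4): yes — every two-step R-path is closed by a direct edge.
Reflexive (axiom T): yes — every world is R-related to itself.
Euclidean (axiom 5): yes — any two successors of a common world are R-related.
So F validates K, K4, S4, S5. The strongest is S5.

S5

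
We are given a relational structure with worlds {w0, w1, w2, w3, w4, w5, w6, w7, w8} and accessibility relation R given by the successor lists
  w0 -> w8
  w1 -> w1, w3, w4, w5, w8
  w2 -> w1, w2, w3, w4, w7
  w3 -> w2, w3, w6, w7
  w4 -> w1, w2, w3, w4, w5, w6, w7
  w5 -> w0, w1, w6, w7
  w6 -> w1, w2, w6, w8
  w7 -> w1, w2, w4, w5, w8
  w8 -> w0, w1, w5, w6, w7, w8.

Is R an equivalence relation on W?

No

Reflexive: no — w0 is not related to itself.
Symmetric: no — w1 R w3 but not w3 R w1.
Transitive: no — w0 R w8 and w8 R w1, but not w0 R w1.
So R is not an equivalence relation.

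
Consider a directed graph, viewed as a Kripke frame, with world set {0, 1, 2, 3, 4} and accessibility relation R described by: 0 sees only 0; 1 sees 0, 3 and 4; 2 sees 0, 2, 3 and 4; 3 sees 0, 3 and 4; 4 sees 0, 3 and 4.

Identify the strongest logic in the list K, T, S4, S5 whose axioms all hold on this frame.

Reflexive (axiom T): no — 1 is not related to itself.
Transitive (axiom 4): yes — every two-step R-path is closed by a direct edge.
Euclidean (axiom 5): no — 1 R 0 and 1 R 3, but not 0 R 3.
So F validates K; T would additionally require R to be reflexive. The strongest is K.

K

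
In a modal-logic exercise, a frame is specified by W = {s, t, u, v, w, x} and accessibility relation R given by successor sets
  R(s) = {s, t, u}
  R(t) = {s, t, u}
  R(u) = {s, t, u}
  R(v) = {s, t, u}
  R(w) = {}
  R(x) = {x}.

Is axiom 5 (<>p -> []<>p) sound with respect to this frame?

Yes

By correspondence theory, 5 is valid on a frame iff R is Euclidean.
Euclidean: yes — any two successors of a common world are R-related.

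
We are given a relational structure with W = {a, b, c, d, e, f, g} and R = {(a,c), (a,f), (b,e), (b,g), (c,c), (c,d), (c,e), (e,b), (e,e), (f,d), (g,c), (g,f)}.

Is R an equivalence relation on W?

Reflexive: no — a is not related to itself.
Symmetric: no — a R c but not c R a.
Transitive: no — a R c and c R d, but not a R d.
So R is not an equivalence relation.

No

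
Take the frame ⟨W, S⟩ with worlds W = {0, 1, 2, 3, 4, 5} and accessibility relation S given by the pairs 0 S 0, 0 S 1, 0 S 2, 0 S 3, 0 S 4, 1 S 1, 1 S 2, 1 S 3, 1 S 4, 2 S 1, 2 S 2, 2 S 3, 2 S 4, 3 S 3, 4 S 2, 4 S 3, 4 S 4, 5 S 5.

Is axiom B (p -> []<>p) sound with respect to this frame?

By correspondence theory, B is valid on a frame iff S is symmetric.
Symmetric: no — 0 S 1 but not 1 S 0.

No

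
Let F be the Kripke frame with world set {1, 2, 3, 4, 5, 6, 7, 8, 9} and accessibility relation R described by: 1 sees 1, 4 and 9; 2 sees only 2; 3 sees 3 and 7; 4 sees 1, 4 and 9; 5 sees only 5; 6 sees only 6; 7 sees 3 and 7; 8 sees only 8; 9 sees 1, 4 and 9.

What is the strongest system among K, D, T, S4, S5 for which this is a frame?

S5

Serial (axiom D): yes — every world has a successor (e.g. 1 R 1).
Reflexive (axiom T): yes — every world is R-related to itself.
Transitive (axiom 4): yes — every two-step R-path is closed by a direct edge.
Euclidean (axiom 5): yes — any two successors of a common world are R-related.
So F validates K, D, T, S4, S5. The strongest is S5.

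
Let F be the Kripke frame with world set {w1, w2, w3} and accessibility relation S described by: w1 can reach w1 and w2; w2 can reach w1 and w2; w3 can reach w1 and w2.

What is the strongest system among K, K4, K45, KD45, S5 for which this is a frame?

KD45

Transitive (axiom 4): yes — every two-step S-path is closed by a direct edge.
Euclidean (axiom 5): yes — any two successors of a common world are S-related.
Serial (axiom D): yes — every world has a successor (e.g. w1 S w1).
Reflexive (axiom T): no — w3 is not related to itself.
So F validates K, K4, K45, KD45; S5 would additionally require S to be reflexive. The strongest is KD45.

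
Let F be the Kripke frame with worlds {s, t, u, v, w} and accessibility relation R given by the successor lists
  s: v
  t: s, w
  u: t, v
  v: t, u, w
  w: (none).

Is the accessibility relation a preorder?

No

Reflexive: no — s is not related to itself.
Transitive: no — s R v and v R t, but not s R t.
So R is not a preorder.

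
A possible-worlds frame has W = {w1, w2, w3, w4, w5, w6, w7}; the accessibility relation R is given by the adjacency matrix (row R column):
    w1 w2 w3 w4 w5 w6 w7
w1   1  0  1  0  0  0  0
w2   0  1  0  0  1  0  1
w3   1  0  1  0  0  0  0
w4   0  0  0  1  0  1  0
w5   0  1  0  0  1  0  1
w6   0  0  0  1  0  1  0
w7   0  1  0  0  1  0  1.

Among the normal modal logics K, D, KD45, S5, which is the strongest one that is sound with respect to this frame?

Serial (axiom D): yes — every world has a successor (e.g. w1 R w1).
Euclidean (axiom 5): yes — any two successors of a common world are R-related.
Transitive (axiom 4): yes — every two-step R-path is closed by a direct edge.
Reflexive (axiom T): yes — every world is R-related to itself.
So F validates K, D, KD45, S5. The strongest is S5.

S5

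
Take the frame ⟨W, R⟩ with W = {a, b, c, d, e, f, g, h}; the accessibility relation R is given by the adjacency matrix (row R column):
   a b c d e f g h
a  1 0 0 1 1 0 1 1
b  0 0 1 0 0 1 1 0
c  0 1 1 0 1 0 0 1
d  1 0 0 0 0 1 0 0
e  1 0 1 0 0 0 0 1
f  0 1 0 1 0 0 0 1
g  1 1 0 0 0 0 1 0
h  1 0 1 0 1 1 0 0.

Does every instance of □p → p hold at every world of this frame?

Axiom T corresponds to the accessibility relation being reflexive.
Reflexive: no — b is not related to itself.

No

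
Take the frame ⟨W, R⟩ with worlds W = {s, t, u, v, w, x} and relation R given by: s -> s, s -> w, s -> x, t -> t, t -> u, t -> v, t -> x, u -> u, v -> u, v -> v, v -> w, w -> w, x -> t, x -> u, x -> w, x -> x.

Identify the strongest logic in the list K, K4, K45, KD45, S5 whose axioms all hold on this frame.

Transitive (axiom 4): no — s R x and x R t, but not s R t.
Euclidean (axiom 5): no — s R w and s R x, but not w R x.
Serial (axiom D): yes — every world has a successor (e.g. s R s).
Reflexive (axiom T): yes — every world is R-related to itself.
So F validates K; K4 would additionally require R to be transitive. The strongest is K.

K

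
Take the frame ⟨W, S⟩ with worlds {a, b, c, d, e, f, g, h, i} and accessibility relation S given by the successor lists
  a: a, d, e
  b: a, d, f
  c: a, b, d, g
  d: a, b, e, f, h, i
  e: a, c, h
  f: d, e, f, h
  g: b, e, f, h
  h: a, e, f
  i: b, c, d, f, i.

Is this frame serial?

Serial: yes — every world has a successor (e.g. a S a).

Yes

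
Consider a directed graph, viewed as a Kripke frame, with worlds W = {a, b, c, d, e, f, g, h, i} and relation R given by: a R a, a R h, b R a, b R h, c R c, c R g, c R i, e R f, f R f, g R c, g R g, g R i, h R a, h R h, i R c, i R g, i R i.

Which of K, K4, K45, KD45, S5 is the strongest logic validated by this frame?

K45

Transitive (axiom 4): yes — every two-step R-path is closed by a direct edge.
Euclidean (axiom 5): yes — any two successors of a common world are R-related.
Serial (axiom D): no — d has no R-successor.
Reflexive (axiom T): no — b is not related to itself.
So F validates K, K4, K45; KD45 would additionally require R to be serial. The strongest is K45.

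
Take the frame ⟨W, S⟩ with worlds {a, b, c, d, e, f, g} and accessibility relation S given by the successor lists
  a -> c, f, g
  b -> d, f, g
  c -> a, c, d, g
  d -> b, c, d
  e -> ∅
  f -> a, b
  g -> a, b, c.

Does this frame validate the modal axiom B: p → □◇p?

Yes

By correspondence theory, B is valid on a frame iff S is symmetric.
Symmetric: yes — every pair in S has its reverse in S.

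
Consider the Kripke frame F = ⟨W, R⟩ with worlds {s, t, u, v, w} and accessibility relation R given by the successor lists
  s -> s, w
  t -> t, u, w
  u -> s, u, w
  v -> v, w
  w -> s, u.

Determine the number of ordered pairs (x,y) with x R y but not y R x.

Enumerating: (t,u), (t,w), (u,s), (v,w).

4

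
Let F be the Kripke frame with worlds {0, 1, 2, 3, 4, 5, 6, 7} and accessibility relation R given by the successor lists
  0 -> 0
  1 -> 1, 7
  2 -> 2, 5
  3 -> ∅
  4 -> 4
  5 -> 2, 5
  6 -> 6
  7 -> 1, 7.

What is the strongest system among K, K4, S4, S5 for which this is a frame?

Transitive (axiom 4): yes — every two-step R-path is closed by a direct edge.
Reflexive (axiom T): no — 3 is not related to itself.
Euclidean (axiom 5): yes — any two successors of a common world are R-related.
So F validates K, K4; S4 would additionally require R to be reflexive. The strongest is K4.

K4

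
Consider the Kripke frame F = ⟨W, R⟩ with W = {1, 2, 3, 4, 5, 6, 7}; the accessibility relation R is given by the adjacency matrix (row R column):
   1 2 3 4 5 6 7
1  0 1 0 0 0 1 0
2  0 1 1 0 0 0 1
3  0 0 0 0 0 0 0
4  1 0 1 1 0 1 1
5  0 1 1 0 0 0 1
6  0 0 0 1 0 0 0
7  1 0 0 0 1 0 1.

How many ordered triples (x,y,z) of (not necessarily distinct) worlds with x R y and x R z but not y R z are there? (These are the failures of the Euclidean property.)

Enumerating: (1,2,6), (1,6,2), (1,6,6), (2,3,2), (2,3,3), (2,3,7), (2,7,2), (2,7,3), (4,1,1), (4,1,3), (4,1,4), (4,1,7), … and 22 more.
Total: 34.

34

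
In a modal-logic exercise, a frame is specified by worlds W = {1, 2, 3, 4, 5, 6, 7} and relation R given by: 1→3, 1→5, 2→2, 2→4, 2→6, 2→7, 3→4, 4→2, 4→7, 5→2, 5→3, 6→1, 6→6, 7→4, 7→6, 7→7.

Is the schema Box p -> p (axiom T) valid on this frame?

By correspondence theory, T is valid on a frame iff R is reflexive.
Reflexive: no — 1 is not related to itself.

No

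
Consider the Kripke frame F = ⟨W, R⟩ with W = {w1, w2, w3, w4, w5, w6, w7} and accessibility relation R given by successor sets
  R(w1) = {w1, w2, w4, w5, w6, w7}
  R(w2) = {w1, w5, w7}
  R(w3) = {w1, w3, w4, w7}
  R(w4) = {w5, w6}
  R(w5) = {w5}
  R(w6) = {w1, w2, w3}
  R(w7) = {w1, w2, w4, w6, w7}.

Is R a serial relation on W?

Serial: yes — every world has a successor (e.g. w1 R w1).

Yes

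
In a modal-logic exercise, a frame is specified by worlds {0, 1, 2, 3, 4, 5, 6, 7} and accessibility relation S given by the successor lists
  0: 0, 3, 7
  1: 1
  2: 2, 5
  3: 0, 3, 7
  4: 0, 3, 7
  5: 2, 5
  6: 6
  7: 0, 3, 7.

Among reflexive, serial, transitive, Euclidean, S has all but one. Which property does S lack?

Reflexive: no — 4 is not related to itself.
Serial: yes — every world has a successor (e.g. 0 S 0).
Transitive: yes — every two-step S-path is closed by a direct edge.
Euclidean: yes — any two successors of a common world are S-related.
Only reflexive fails.

reflexive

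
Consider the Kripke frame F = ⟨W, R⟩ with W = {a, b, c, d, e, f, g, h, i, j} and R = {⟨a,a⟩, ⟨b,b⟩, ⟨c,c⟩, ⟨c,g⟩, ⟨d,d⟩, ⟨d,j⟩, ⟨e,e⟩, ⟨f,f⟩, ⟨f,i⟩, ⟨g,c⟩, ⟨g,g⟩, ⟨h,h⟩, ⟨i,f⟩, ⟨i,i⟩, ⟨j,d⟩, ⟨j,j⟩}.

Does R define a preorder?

Reflexive: yes — every world is R-related to itself.
Transitive: yes — every two-step R-path is closed by a direct edge.
So R is a preorder.

Yes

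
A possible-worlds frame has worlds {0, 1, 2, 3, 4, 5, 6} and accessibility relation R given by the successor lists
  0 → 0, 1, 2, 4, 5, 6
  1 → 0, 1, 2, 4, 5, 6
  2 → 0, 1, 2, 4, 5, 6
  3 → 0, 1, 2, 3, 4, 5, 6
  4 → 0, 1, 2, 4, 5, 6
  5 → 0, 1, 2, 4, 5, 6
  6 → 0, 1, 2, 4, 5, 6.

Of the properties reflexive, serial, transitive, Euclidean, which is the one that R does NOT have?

Euclidean

Reflexive: yes — every world is R-related to itself.
Serial: yes — every world has a successor (e.g. 0 R 0).
Transitive: yes — every two-step R-path is closed by a direct edge.
Euclidean: no — 3 R 0 and 3 R 3, but not 0 R 3.
Only Euclidean fails.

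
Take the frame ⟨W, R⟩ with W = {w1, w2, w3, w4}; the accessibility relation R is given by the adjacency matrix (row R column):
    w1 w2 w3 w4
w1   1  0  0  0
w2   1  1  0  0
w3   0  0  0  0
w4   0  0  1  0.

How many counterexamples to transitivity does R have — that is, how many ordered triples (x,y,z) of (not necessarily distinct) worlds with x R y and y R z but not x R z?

0

R is transitive; there are no such tuples.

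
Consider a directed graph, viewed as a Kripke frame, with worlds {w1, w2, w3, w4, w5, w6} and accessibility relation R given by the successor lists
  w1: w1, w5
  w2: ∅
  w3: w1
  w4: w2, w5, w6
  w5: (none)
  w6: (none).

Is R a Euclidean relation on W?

Euclidean: no — w4 R w2 and w4 R w5, but not w2 R w5.

No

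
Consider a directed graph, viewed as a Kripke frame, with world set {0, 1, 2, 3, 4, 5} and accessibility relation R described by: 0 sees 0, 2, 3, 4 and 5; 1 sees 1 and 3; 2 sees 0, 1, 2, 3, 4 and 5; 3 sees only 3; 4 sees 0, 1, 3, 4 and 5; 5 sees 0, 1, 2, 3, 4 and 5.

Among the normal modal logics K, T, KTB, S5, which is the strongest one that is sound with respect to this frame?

T

Reflexive (axiom T): yes — every world is R-related to itself.
Symmetric (axiom B): no — 0 R 3 but not 3 R 0.
Euclidean (axiom 5): no — 0 R 3 and 0 R 2, but not 3 R 2.
So F validates K, T; KTB would additionally require R to be symmetric. The strongest is T.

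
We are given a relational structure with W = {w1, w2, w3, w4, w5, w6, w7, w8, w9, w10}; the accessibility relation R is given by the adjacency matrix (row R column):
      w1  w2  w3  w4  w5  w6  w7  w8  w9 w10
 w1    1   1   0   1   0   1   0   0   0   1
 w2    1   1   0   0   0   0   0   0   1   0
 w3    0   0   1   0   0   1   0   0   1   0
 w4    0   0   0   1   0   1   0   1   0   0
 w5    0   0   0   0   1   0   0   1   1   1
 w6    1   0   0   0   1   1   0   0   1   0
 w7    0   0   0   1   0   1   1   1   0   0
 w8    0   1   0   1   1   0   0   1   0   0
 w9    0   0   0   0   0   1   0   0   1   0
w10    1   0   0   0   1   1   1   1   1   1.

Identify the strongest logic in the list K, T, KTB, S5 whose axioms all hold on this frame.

Reflexive (axiom T): yes — every world is R-related to itself.
Symmetric (axiom B): no — w1 R w4 but not w4 R w1.
Euclidean (axiom 5): no — w1 R w10 and w1 R w2, but not w10 R w2.
So F validates K, T; KTB would additionally require R to be symmetric. The strongest is T.

T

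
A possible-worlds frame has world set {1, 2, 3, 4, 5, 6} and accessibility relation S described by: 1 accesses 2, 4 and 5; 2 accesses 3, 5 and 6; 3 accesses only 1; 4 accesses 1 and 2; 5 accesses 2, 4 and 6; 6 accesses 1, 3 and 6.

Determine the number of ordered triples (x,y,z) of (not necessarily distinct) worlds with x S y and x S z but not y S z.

26

Enumerating: (1,2,2), (1,2,4), (1,4,4), (1,4,5), (1,5,5), (2,3,3), (2,3,5), (2,3,6), (2,5,3), (2,5,5), (2,6,5), (3,1,1), … and 14 more.
Total: 26.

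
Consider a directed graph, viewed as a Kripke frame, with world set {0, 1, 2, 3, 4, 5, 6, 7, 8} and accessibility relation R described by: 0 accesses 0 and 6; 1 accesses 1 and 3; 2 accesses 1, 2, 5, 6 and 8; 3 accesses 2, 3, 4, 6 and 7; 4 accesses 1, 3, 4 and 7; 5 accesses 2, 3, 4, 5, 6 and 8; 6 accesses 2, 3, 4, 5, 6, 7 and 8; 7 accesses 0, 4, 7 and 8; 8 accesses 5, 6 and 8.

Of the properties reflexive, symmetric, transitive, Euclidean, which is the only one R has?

Reflexive: yes — every world is R-related to itself.
Symmetric: no — 0 R 6 but not 6 R 0.
Transitive: no — 0 R 6 and 6 R 2, but not 0 R 2.
Euclidean: no — 2 R 1 and 2 R 5, but not 1 R 5.
Only reflexive holds.

reflexive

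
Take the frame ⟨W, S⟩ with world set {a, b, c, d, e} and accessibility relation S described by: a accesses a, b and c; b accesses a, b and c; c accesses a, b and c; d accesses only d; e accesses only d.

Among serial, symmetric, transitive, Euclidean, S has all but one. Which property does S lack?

Serial: yes — every world has a successor (e.g. a S a).
Symmetric: no — e S d but not d S e.
Transitive: yes — every two-step S-path is closed by a direct edge.
Euclidean: yes — any two successors of a common world are S-related.
Only symmetric fails.

symmetric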